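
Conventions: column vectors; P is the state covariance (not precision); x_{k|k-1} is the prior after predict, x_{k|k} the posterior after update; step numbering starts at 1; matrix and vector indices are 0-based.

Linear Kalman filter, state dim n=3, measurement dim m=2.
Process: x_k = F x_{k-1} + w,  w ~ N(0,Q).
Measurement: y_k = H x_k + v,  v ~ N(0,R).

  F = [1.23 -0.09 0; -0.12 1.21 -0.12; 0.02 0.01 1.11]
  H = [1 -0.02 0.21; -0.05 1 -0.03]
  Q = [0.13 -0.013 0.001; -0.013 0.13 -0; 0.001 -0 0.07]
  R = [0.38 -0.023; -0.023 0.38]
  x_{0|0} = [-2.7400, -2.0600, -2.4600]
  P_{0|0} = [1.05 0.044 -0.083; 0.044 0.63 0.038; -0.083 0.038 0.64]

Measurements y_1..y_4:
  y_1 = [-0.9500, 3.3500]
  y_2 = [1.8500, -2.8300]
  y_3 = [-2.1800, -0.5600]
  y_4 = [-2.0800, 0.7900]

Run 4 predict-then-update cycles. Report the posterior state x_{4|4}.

step 1: x^-=[-3.1848, -1.8686, -2.8060]  P^-=[1.7139 -0.1580 -0.0904; -0.1580 1.0505 -0.0169; -0.0904 -0.0169 0.8562]  S=[2.1006 -0.2931; -0.2931 1.4521]  K=[0.8080 -0.0028; 0.0153 0.7323; 0.0402 -0.0181]  nu=[2.7867, 4.9752]  x^+=[-0.9473, 1.8174, -2.7840]  P^+=[0.3412 -0.0075 -0.1630; -0.0075 0.2778 0.0096; -0.1630 0.0096 0.8519]
step 2: x^-=[-1.3287, 2.6468, -3.0910]  P^-=[0.6501 -0.0807 -0.2145; -0.0807 0.5487 -0.0761; -0.2145 -0.0761 1.1128]  S=[0.9932 -0.1616; -0.1616 0.9433]  K=[0.6094 -0.0088; -0.0130 0.5861; 0.0040 -0.1040]  nu=[3.8807, -5.6360]  x^+=[1.0857, -0.7070, -2.4893]  P^+=[0.2794 -0.0102 -0.2280; -0.0102 0.2220 -0.0179; -0.2280 -0.0179 1.1024]
step 3: x^-=[1.3990, -0.6871, -2.7485]  P^-=[0.5568 -0.0603 -0.3019; -0.0603 0.4765 -0.1382; -0.3019 -0.1382 1.4179]  S=[0.8763 -0.1465; -0.1465 0.8726]  K=[0.5652 0.0043; -0.0207 0.5508; -0.0343 -0.1956]  nu=[-3.0156, 0.1146]  x^+=[-0.3048, -0.5616, -2.6676]  P^+=[0.2776 -0.0065 -0.3004; -0.0065 0.2081 -0.0470; -0.3004 -0.0470 1.3854]
step 4: x^-=[-0.3243, -0.3228, -2.9727]  P^-=[0.5531 -0.0425 -0.3979; -0.0425 0.4654 -0.2052; -0.3979 -0.2052 1.7627]  S=[0.8474 -0.1408; -0.1408 0.8638]  K=[0.5591 0.0237; -0.0215 0.5449; -0.0757 -0.2881]  nu=[-1.1379, 1.0074]  x^+=[-0.9367, 0.2506, -3.1768]  P^+=[0.2915 -0.0007 -0.3790; -0.0007 0.2053 -0.0759; -0.3790 -0.0759 1.6924]

x_post = [-0.9367, 0.2506, -3.1768]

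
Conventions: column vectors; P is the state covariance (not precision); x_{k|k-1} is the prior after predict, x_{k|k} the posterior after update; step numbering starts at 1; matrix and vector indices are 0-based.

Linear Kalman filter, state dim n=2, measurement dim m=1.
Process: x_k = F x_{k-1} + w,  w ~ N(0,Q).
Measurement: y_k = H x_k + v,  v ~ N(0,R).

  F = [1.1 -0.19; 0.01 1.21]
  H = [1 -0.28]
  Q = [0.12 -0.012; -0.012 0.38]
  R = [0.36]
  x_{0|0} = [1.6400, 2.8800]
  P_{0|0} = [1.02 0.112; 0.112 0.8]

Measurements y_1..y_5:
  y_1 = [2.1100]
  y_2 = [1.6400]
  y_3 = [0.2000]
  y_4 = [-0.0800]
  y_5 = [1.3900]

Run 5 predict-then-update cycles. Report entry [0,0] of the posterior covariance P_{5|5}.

P_post[0,0] = 0.2035

step 1: x^-=[1.2568, 3.5012]  P^-=[1.3363 -0.0358; -0.0358 1.5541]  S=[1.8382]  K=[0.7324; -0.2562]  nu=[1.8335]  x^+=[2.5997, 3.0314]  P^+=[0.3502 0.3091; 0.3091 1.4334]
step 2: x^-=[2.2837, 3.6940]  P^-=[0.4663 0.0732; 0.0732 2.4862]  S=[0.9803]  K=[0.4548; -0.6355]  nu=[0.3906]  x^+=[2.4614, 3.4457]  P^+=[0.2635 0.3565; 0.3565 2.0903]
step 3: x^-=[2.0528, 4.1940]  P^-=[0.3653 -0.0158; -0.0158 3.4490]  S=[1.0046]  K=[0.3681; -0.9771]  nu=[-0.6785]  x^+=[1.8031, 4.8569]  P^+=[0.2292 0.3454; 0.3454 2.4899]
step 4: x^-=[1.0606, 5.8949]  P^-=[0.3429 -0.1228; -0.1228 4.0339]  S=[1.0879]  K=[0.3468; -1.1511]  nu=[0.5100]  x^+=[1.2374, 5.3078]  P^+=[0.2120 0.3115; 0.3115 2.5924]
step 5: x^-=[0.3527, 6.4348]  P^-=[0.3400 -0.1917; -0.1917 4.1831]  S=[1.1353]  K=[0.3467; -1.2006]  nu=[2.8391]  x^+=[1.3371, 3.0264]  P^+=[0.2035 0.2809; 0.2809 2.5468]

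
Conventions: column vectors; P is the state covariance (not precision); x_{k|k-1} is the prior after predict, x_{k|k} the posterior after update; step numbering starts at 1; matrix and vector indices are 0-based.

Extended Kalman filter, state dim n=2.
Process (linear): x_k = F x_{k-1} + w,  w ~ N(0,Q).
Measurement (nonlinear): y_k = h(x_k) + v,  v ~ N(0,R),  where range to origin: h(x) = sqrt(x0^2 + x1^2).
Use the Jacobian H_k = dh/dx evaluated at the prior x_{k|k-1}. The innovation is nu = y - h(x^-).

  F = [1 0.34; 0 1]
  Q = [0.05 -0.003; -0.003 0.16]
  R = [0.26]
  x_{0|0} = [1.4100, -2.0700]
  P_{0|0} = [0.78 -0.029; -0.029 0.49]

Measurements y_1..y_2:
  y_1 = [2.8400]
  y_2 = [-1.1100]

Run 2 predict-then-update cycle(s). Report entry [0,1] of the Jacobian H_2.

step 1: x^-=[0.7062, -2.0700]  P^-=[0.8669 0.1346; 0.1346 0.6500]  H_jac=[0.3229 -0.9464]  S=[0.8504]  K=[0.1794; -0.6723]  nu=[0.6529]  x^+=[0.8233, -2.5089]  P^+=[0.8396 0.2372; 0.2372 0.2656]
step 2: x^-=[-0.0297, -2.5089]  P^-=[1.0815 0.3245; 0.3245 0.4256]  H_jac=[-0.0119 -0.9999]  S=[0.6934]  K=[-0.4864; -0.6193]  nu=[-3.6191]  x^+=[1.7305, -0.2676]  P^+=[0.9175 0.1156; 0.1156 0.1597]

H_jac[0,1] = -0.9999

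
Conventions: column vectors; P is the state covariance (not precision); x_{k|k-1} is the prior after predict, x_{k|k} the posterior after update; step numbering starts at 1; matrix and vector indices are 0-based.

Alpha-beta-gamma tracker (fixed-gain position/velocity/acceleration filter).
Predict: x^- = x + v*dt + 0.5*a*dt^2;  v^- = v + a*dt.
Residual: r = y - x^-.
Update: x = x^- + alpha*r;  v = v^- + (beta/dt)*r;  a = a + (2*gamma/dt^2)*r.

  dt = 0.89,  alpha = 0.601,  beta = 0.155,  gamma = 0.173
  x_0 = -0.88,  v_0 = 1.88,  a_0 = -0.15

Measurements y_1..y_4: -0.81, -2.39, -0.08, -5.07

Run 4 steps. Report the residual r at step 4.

resid = -2.4021

step 1: x_pred=0.7338  r=-1.5438  x^+=-0.1940  v^+=1.4776  a^+=-0.8243
step 2: x_pred=0.7946  r=-3.1846  x^+=-1.1193  v^+=0.1893  a^+=-2.2154
step 3: x_pred=-1.8282  r=1.7482  x^+=-0.7776  v^+=-1.4779  a^+=-1.4518
step 4: x_pred=-2.6679  r=-2.4021  x^+=-4.1115  v^+=-3.1883  a^+=-2.5010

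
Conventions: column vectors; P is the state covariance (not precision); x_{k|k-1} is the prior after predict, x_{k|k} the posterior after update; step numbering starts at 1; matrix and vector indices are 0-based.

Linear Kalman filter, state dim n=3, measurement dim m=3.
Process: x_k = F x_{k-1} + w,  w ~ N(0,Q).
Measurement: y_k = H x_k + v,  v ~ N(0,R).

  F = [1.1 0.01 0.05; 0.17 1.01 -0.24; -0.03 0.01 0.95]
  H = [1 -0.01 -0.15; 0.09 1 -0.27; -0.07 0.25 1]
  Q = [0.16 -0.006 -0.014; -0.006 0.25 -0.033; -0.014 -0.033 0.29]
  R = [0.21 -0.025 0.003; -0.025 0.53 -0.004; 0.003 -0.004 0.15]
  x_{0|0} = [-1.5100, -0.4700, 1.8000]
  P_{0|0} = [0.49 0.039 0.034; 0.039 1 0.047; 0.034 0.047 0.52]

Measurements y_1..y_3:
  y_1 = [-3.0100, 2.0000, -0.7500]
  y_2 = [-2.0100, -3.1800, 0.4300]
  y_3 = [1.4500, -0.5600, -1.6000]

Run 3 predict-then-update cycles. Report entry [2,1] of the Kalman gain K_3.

K[2,1] = -0.1376

step 1: x^-=[-1.5757, -1.1634, 1.7506]  P^-=[0.7589 0.1265 0.0310; 0.1265 1.3020 -0.0944; 0.0310 -0.0944 0.7588]  S=[0.9740 0.1925 -0.0997; 0.1925 1.9657 0.0212; -0.0997 0.0212 0.9379]  K=[0.7791 0.0175 0.0925; 0.0202 0.6767 0.2238; 0.0287 -0.1621 0.7882]  nu=[-1.1833, 3.7779, -2.3200]  x^+=[-2.6461, 0.8500, -0.7246]  P^+=[0.1681 -0.0170 0.0322; -0.0170 0.3436 -0.0562; 0.0322 -0.0562 0.1353]
step 2: x^-=[-2.9384, 0.5826, -0.6005]  P^-=[0.3669 -0.0026 0.0197; -0.0026 0.6320 -0.1091; 0.0197 -0.1091 0.4094]  S=[0.5800 0.0262 -0.0612; 0.0262 1.2523 -0.0583; -0.0612 -0.0583 0.5435]  K=[0.6335 0.0096 0.0602; 0.0044 0.5348 0.1482; 0.0089 -0.1422 0.6863]  nu=[0.8442, -3.6603, 0.6791]  x^+=[-2.3980, -1.2706, 0.3935]  P^+=[0.1365 -0.0166 0.0246; -0.0166 0.2711 -0.0488; 0.0246 -0.0488 0.1175]
step 3: x^-=[-2.6308, -1.7854, 0.4331]  P^-=[0.3278 -0.0063 0.0121; -0.0063 0.5532 -0.0998; 0.0121 -0.0998 0.3938]  S=[0.5429 0.0199 -0.0650; 0.0199 1.1667 -0.0656; -0.0650 -0.0656 0.5286]  K=[0.6064 0.0097 0.0523; 0.0037 0.5044 0.1366; 0.0017 -0.1376 0.6793]  nu=[4.1279, 1.5791, -1.7709]  x^+=[-0.2048, -1.2156, -0.9802]  P^+=[0.1305 -0.0158 0.0227; -0.0158 0.2555 -0.0465; 0.0227 -0.0465 0.1157]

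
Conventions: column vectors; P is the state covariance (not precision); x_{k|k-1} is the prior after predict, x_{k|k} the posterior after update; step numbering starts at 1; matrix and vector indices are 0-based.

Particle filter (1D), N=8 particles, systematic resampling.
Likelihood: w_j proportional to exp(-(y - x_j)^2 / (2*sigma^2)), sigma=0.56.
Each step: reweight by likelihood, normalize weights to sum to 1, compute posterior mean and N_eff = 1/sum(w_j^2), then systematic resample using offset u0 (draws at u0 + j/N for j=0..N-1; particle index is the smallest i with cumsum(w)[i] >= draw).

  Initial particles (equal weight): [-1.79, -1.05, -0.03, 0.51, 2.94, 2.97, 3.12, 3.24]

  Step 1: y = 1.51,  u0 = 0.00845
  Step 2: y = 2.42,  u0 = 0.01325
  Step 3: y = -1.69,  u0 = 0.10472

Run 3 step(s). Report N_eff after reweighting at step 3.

N_eff = 7.6903

step 1: w=[0.0000, 0.0001, 0.0708, 0.6302, 0.1191, 0.1037, 0.0498, 0.0263]  mean=1.2180  Neff=2.3238  idx=[2, 3, 3, 3, 3, 3, 4, 5]
step 2: w=[0.0001, 0.0023, 0.0023, 0.0023, 0.0023, 0.0023, 0.5068, 0.4815]  mean=2.9261  Neff=2.0461  idx=[6, 6, 6, 6, 6, 7, 7, 7]
step 3: w=[0.1444, 0.1444, 0.1444, 0.1444, 0.1444, 0.0926, 0.0926, 0.0926]  mean=2.9483  Neff=7.6903  idx=[0, 1, 2, 3, 4, 5, 6, 7]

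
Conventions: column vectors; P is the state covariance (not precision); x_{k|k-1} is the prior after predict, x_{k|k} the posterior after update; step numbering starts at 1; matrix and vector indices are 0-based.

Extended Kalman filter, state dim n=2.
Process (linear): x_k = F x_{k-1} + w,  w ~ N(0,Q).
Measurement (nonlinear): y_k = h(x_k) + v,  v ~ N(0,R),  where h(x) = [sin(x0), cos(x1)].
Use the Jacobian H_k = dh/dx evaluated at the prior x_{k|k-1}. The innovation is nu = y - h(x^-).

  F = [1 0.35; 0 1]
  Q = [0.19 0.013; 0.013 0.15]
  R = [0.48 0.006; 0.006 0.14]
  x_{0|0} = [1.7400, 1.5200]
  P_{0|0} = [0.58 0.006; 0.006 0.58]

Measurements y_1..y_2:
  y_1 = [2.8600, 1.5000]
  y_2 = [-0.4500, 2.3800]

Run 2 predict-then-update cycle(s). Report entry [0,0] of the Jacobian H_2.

step 1: x^-=[2.2720, 1.5200]  P^-=[0.8452 0.2220; 0.2220 0.7300]  H_jac=[-0.6451 0.0000; 0.0000 -0.9987]  S=[0.8318 0.1490; 0.1490 0.8681]  K=[-0.6292 -0.1474; -0.0224 -0.8360]  nu=[2.0959, 1.4492]  x^+=[0.7397, 0.2615]  P^+=[0.4695 0.0244; 0.0244 0.1173]
step 2: x^-=[0.8313, 0.2615]  P^-=[0.6910 0.0785; 0.0785 0.2673]  H_jac=[0.6739 0.0000; 0.0000 -0.2586]  S=[0.7938 -0.0077; -0.0077 0.1579]  K=[0.5856 -0.1001; 0.0624 -0.4348]  nu=[-1.1888, 1.4140]  x^+=[-0.0065, -0.4275]  P^+=[0.4162 0.0406; 0.0406 0.2340]

H_jac[0,0] = 0.6739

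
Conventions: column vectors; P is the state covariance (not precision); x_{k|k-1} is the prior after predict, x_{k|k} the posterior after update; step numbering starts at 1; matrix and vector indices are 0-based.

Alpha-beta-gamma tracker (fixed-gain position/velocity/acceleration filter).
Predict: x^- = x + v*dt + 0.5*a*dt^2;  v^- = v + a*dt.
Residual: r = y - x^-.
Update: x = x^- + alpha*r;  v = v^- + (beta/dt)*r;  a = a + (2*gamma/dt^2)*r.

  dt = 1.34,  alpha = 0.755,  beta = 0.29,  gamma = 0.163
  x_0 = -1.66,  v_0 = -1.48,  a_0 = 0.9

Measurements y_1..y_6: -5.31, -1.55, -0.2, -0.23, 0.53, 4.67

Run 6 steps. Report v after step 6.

v_post = 2.1105

step 1: x_pred=-2.8352  r=-2.4748  x^+=-4.7037  v^+=-0.8096  a^+=0.4507
step 2: x_pred=-5.3839  r=3.8339  x^+=-2.4893  v^+=0.6240  a^+=1.1467
step 3: x_pred=-0.6235  r=0.4235  x^+=-0.3038  v^+=2.2523  a^+=1.2236
step 4: x_pred=3.8130  r=-4.0430  x^+=0.7605  v^+=3.0171  a^+=0.4896
step 5: x_pred=5.2430  r=-4.7130  x^+=1.6847  v^+=2.6532  a^+=-0.3660
step 6: x_pred=4.9113  r=-0.2413  x^+=4.7291  v^+=2.1105  a^+=-0.4099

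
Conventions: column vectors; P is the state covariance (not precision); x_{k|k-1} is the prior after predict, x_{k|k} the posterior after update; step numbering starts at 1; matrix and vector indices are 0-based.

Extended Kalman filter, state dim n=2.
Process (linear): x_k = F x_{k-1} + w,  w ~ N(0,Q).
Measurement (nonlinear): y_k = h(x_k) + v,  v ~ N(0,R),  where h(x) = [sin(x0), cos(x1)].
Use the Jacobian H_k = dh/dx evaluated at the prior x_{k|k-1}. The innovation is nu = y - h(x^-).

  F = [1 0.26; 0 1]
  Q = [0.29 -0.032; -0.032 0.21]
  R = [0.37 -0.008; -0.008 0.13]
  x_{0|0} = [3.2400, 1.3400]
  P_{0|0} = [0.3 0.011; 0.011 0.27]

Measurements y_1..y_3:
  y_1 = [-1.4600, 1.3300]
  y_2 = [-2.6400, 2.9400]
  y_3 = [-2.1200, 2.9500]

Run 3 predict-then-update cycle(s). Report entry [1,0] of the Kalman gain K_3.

K[1,0] = 0.0189

step 1: x^-=[3.5884, 1.3400]  P^-=[0.6140 0.0492; 0.0492 0.4800]  H_jac=[-0.9018 0.0000; 0.0000 -0.9735]  S=[0.8693 0.0352; 0.0352 0.5849]  K=[-0.6351 -0.0437; -0.0187 -0.7978]  nu=[-1.0279, 1.1012]  x^+=[4.1932, 0.4807]  P^+=[0.2602 0.0006; 0.0006 0.1064]
step 2: x^-=[4.3182, 0.4807]  P^-=[0.5577 -0.0037; -0.0037 0.3164]  H_jac=[-0.3841 0.0000; 0.0000 -0.4624]  S=[0.4523 -0.0087; -0.0087 0.1976]  K=[-0.4739 -0.0120; -0.0110 -0.7407]  nu=[-1.7167, 2.0533]  x^+=[5.1069, -1.0212]  P^+=[0.4562 -0.0048; -0.0048 0.2080]
step 3: x^-=[4.8414, -1.0212]  P^-=[0.7578 0.0173; 0.0173 0.4180]  H_jac=[0.1286 0.0000; 0.0000 0.8527]  S=[0.3825 -0.0061; -0.0061 0.4340]  K=[0.2554 0.0375; 0.0189 0.8217]  nu=[-1.1283, 2.4277]  x^+=[4.6443, 0.9522]  P^+=[0.7323 0.0033; 0.0033 0.1251]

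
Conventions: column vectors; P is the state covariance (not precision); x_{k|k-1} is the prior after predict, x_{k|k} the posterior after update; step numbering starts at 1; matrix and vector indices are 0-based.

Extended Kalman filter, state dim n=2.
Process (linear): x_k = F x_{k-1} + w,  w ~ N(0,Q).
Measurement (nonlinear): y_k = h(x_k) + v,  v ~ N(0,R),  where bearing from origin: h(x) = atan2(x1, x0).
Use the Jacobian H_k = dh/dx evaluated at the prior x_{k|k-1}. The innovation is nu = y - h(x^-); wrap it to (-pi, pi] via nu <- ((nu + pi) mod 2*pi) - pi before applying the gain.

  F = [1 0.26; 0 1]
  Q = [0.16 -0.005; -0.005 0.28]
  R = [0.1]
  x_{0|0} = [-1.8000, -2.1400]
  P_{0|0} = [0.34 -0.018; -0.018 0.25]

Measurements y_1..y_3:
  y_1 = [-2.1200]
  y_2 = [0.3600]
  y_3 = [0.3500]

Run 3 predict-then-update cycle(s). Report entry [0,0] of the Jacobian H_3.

H_jac[0,0] = 0.1693

step 1: x^-=[-2.3564, -2.1400]  P^-=[0.5075 0.0420; 0.0420 0.5300]  H_jac=[0.2112 -0.2326]  S=[0.1472]  K=[0.6620; -0.7772]  nu=[0.2843]  x^+=[-2.1682, -2.3609]  P^+=[0.4430 0.1177; 0.1177 0.4411]
step 2: x^-=[-2.7821, -2.3609]  P^-=[0.6941 0.2274; 0.2274 0.7211]  H_jac=[0.1773 -0.2090]  S=[0.1365]  K=[0.5537; -0.8087]  nu=[2.7979]  x^+=[-1.2328, -4.6236]  P^+=[0.6522 0.2885; 0.2885 0.6319]
step 3: x^-=[-2.4349, -4.6236]  P^-=[1.0050 0.4478; 0.4478 0.9119]  H_jac=[0.1693 -0.0892]  S=[0.1225]  K=[1.0628; -0.0448]  nu=[2.4055]  x^+=[0.1217, -4.7313]  P^+=[0.8666 0.4536; 0.4536 0.9116]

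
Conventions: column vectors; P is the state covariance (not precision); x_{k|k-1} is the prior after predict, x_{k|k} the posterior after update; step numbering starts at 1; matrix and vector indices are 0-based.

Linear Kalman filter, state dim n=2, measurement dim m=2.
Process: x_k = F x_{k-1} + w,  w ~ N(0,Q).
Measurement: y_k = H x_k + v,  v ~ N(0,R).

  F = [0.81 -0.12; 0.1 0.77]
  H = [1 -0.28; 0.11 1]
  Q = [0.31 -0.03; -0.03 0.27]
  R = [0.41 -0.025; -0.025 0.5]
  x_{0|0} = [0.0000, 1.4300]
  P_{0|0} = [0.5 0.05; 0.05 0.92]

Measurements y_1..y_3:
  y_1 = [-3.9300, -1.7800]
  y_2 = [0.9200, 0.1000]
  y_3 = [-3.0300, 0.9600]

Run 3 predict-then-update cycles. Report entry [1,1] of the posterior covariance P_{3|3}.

P_post[1,1] = 0.2191

step 1: x^-=[-0.1716, 1.1011]  P^-=[0.6416 -0.0439; -0.0439 0.8282]  S=[1.1411 -0.2289; -0.2289 1.3263]  K=[0.5977 0.1233; -0.1214 0.5998]  nu=[-3.4501, -2.8622]  x^+=[-2.5866, -0.1970]  P^+=[0.2474 0.0195; 0.0195 0.3008]
step 2: x^-=[-2.0715, -0.4103]  P^-=[0.4729 -0.0258; -0.0258 0.4538]  S=[0.9329 -0.1251; -0.1251 0.9539]  K=[0.5276 0.0966; -0.1023 0.4594]  nu=[2.8766, 0.7382]  x^+=[-0.4825, -0.3655]  P^+=[0.2170 0.0113; 0.0113 0.2310]
step 3: x^-=[-0.3470, -0.3297]  P^-=[0.4535 -0.0269; -0.0269 0.4109]  S=[0.9108 -0.1162; -0.1162 0.9104]  K=[0.5179 0.0914; -0.1003 0.4352]  nu=[-2.7754, 1.3279]  x^+=[-1.6629, 0.5266]  P^+=[0.2127 0.0093; 0.0093 0.2191]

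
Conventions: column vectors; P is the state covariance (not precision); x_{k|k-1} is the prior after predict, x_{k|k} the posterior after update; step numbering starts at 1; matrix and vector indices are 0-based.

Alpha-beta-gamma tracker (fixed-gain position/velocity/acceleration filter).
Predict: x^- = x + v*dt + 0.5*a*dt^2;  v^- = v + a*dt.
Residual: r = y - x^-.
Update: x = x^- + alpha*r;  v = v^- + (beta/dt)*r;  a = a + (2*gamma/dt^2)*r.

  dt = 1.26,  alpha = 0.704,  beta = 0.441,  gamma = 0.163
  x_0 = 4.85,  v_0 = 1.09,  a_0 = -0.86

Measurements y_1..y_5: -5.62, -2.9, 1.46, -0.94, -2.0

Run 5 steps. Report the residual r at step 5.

step 1: x_pred=5.5407  r=-11.1607  x^+=-2.3164  v^+=-3.8999  a^+=-3.1518
step 2: x_pred=-9.7321  r=6.8321  x^+=-4.9223  v^+=-5.4798  a^+=-1.7488
step 3: x_pred=-13.2151  r=14.6751  x^+=-2.8838  v^+=-2.5471  a^+=1.2646
step 4: x_pred=-5.0894  r=4.1494  x^+=-2.1682  v^+=0.4985  a^+=2.1166
step 5: x_pred=0.1401  r=-2.1401  x^+=-1.3665  v^+=2.4164  a^+=1.6771

resid = -2.1401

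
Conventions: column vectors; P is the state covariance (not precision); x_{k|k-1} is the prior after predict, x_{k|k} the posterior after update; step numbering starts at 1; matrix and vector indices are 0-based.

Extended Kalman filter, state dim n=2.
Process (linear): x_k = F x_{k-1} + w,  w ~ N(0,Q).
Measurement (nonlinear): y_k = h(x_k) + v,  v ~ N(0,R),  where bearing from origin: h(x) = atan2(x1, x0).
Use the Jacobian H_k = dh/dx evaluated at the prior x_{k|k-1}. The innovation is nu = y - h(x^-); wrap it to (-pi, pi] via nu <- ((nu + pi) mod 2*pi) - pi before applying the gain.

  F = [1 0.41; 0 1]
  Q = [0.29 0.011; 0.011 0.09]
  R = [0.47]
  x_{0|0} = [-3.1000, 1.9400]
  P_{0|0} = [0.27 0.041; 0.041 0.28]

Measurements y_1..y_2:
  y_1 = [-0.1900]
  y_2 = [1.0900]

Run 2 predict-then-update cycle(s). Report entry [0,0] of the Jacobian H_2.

H_jac[0,0] = -0.3808

step 1: x^-=[-2.3046, 1.9400]  P^-=[0.6407 0.1668; 0.1668 0.3700]  H_jac=[-0.2138 -0.2540]  S=[0.5413]  K=[-0.3313; -0.2395]  nu=[-2.6319]  x^+=[-1.4326, 2.5703]  P^+=[0.5813 0.1239; 0.1239 0.3390]
step 2: x^-=[-0.3788, 2.5703]  P^-=[1.0298 0.2738; 0.2738 0.4290]  H_jac=[-0.3808 -0.0561]  S=[0.6324]  K=[-0.6444; -0.2030]  nu=[-0.6271]  x^+=[0.0253, 2.6976]  P^+=[0.7672 0.1911; 0.1911 0.4029]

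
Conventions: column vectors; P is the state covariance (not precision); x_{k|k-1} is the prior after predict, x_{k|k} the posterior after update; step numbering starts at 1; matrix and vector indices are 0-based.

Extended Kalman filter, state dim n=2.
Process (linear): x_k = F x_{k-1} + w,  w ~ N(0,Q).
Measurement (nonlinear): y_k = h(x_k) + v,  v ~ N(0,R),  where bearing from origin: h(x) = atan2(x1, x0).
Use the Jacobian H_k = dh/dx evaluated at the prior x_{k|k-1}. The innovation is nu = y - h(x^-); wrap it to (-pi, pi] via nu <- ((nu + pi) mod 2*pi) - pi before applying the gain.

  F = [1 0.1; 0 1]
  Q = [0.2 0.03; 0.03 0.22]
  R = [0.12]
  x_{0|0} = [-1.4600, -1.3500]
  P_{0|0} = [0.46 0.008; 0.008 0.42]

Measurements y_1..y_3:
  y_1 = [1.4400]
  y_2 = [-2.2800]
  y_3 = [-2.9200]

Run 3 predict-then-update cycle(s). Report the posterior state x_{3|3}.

step 1: x^-=[-1.5950, -1.3500]  P^-=[0.6658 0.0800; 0.0800 0.6400]  H_jac=[0.3092 -0.3653]  S=[0.2510]  K=[0.7038; -0.8330]  nu=[-2.4040]  x^+=[-3.2869, 0.6524]  P^+=[0.5415 0.2271; 0.2271 0.4659]
step 2: x^-=[-3.2216, 0.6524]  P^-=[0.7916 0.3037; 0.3037 0.6859]  H_jac=[-0.0604 -0.2982]  S=[0.1948]  K=[-0.7102; -1.1440]  nu=[1.0614]  x^+=[-3.9755, -0.5618]  P^+=[0.6933 0.1454; 0.1454 0.4309]
step 3: x^-=[-4.0317, -0.5618]  P^-=[0.9267 0.2185; 0.2185 0.6509]  H_jac=[0.0339 -0.2433]  S=[0.1560]  K=[-0.1394; -0.9678]  nu=[0.0831]  x^+=[-4.0432, -0.6423]  P^+=[0.9237 0.1975; 0.1975 0.5048]

x_post = [-4.0432, -0.6423]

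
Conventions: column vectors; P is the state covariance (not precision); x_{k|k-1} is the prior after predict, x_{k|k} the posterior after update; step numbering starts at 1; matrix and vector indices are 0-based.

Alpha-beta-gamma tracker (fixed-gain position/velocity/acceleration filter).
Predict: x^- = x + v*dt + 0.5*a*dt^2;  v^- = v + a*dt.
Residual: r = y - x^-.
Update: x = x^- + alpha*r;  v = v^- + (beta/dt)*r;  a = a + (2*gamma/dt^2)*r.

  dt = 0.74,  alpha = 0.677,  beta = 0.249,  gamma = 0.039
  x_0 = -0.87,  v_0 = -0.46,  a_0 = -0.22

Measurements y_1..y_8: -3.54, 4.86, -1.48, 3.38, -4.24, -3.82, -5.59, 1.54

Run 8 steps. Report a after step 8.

step 1: x_pred=-1.2706  r=-2.2694  x^+=-2.8070  v^+=-1.3864  a^+=-0.5432
step 2: x_pred=-3.9817  r=8.8417  x^+=2.0041  v^+=1.1867  a^+=0.7162
step 3: x_pred=3.0784  r=-4.5584  x^+=-0.0076  v^+=0.1828  a^+=0.0669
step 4: x_pred=0.1459  r=3.2341  x^+=2.3354  v^+=1.3205  a^+=0.5275
step 5: x_pred=3.4570  r=-7.6970  x^+=-1.7539  v^+=-0.8791  a^+=-0.5688
step 6: x_pred=-2.5601  r=-1.2599  x^+=-3.4131  v^+=-1.7239  a^+=-0.7483
step 7: x_pred=-4.8937  r=-0.6963  x^+=-5.3651  v^+=-2.5120  a^+=-0.8475
step 8: x_pred=-7.4560  r=8.9960  x^+=-1.3657  v^+=-0.1121  a^+=0.4339

a_post = 0.4339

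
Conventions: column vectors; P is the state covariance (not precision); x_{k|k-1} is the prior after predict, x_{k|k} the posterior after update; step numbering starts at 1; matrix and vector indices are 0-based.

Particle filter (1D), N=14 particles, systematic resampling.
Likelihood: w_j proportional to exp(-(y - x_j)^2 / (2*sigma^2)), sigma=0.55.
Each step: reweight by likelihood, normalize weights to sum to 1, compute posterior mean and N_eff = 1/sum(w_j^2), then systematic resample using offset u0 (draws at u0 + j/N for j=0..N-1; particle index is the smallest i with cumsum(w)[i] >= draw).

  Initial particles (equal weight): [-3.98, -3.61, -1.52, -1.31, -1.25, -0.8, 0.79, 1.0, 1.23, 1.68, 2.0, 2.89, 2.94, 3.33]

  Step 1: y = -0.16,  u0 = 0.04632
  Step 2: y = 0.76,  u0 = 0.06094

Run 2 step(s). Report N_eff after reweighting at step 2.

step 1: w=[0.0000, 0.0000, 0.0396, 0.0947, 0.1183, 0.4284, 0.1897, 0.0912, 0.0346, 0.0031, 0.0004, 0.0000, 0.0000, 0.0000]  mean=-0.3853  Neff=3.9441  idx=[3, 3, 4, 5, 5, 5, 5, 5, 5, 6, 6, 6, 7, 8]
step 2: w=[0.0002, 0.0002, 0.0003, 0.0038, 0.0038, 0.0038, 0.0038, 0.0038, 0.0038, 0.2120, 0.2120, 0.2120, 0.1931, 0.1474]  mean=0.8578  Neff=5.1557  idx=[9, 9, 9, 10, 10, 10, 11, 11, 11, 12, 12, 12, 13, 13]

N_eff = 5.1557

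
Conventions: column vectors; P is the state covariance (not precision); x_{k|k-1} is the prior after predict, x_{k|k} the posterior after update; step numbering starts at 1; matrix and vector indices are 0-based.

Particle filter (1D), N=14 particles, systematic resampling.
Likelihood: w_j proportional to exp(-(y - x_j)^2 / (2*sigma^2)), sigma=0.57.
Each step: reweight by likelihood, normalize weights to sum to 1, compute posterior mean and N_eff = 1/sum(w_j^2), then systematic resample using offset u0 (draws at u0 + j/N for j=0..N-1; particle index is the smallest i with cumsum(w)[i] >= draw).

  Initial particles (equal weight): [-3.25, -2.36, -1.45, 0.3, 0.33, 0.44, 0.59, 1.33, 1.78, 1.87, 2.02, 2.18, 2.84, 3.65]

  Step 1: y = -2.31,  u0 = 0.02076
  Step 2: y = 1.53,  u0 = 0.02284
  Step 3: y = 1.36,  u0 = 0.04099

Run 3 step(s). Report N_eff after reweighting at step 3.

step 1: w=[0.1632, 0.6332, 0.2036, 0.0000, 0.0000, 0.0000, 0.0000, 0.0000, 0.0000, 0.0000, 0.0000, 0.0000, 0.0000, 0.0000]  mean=-2.3198  Neff=2.1323  idx=[0, 0, 1, 1, 1, 1, 1, 1, 1, 1, 1, 2, 2, 2]
step 2: w=[0.0000, 0.0000, 0.0000, 0.0000, 0.0000, 0.0000, 0.0000, 0.0000, 0.0000, 0.0000, 0.0000, 0.3333, 0.3333, 0.3333]  mean=-1.4502  Neff=3.0012  idx=[11, 11, 11, 11, 11, 12, 12, 12, 12, 12, 13, 13, 13, 13]
step 3: w=[0.0714, 0.0714, 0.0714, 0.0714, 0.0714, 0.0714, 0.0714, 0.0714, 0.0714, 0.0714, 0.0714, 0.0714, 0.0714, 0.0714]  mean=-1.4500  Neff=14.0000  idx=[0, 1, 2, 3, 4, 5, 6, 7, 8, 9, 10, 11, 12, 13]

N_eff = 14.0000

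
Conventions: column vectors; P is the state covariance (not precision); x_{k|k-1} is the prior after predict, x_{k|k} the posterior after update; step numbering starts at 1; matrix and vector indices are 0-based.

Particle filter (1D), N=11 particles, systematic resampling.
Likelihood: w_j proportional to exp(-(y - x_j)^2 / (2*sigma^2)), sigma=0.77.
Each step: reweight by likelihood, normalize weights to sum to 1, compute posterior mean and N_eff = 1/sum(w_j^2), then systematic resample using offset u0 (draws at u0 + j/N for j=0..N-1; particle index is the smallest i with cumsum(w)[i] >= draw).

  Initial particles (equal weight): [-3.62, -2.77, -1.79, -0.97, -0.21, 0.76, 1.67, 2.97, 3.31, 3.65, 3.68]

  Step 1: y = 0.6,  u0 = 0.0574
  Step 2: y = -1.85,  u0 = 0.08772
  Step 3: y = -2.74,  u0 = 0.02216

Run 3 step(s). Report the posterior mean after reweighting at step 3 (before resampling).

step 1: w=[0.0000, 0.0000, 0.0039, 0.0602, 0.2766, 0.4707, 0.1831, 0.0042, 0.0010, 0.0002, 0.0002]  mean=0.5571  Neff=2.9832  idx=[3, 4, 4, 4, 5, 5, 5, 5, 5, 6, 6]
step 2: w=[0.6145, 0.1222, 0.1222, 0.1222, 0.0038, 0.0038, 0.0038, 0.0038, 0.0038, 0.0000, 0.0000]  mean=-0.6585  Neff=2.3673  idx=[0, 0, 0, 0, 0, 0, 1, 1, 2, 3, 8]
step 3: w=[0.1599, 0.1599, 0.1599, 0.1599, 0.1599, 0.1599, 0.0102, 0.0102, 0.0102, 0.0102, 0.0001]  mean=-0.9390  Neff=6.5026  idx=[0, 0, 1, 1, 2, 2, 3, 4, 4, 5, 5]

post_mean = -0.9390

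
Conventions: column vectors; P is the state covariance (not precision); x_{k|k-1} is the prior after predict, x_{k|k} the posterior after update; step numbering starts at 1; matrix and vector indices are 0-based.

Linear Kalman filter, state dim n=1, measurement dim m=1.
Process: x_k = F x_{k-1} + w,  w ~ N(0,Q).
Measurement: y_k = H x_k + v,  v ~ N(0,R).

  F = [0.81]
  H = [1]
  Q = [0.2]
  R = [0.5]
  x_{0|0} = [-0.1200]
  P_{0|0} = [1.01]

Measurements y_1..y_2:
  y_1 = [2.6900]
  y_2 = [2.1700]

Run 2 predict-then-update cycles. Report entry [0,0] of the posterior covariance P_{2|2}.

P_post[0,0] = 0.2246

step 1: x^-=[-0.0972]  P^-=[0.8627]  S=[1.3627]  K=[0.6331]  nu=[2.7872]  x^+=[1.6673]  P^+=[0.3165]
step 2: x^-=[1.3505]  P^-=[0.4077]  S=[0.9077]  K=[0.4491]  nu=[0.8195]  x^+=[1.7186]  P^+=[0.2246]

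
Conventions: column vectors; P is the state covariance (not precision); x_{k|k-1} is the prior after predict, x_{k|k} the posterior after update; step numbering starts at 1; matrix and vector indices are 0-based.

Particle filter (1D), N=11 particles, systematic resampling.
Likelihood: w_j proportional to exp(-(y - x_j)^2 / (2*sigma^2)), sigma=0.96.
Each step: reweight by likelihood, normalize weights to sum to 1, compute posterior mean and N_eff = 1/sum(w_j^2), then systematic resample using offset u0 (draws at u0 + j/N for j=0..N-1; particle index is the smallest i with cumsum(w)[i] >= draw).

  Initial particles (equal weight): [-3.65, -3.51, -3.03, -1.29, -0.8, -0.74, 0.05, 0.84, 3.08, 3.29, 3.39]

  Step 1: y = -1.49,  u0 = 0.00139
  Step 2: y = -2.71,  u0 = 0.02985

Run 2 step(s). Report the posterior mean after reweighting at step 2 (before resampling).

post_mean = -2.1373

step 1: w=[0.0242, 0.0333, 0.0842, 0.2982, 0.2354, 0.2246, 0.0842, 0.0160, 0.0000, 0.0000, 0.0000]  mean=-1.1818  Neff=4.7426  idx=[0, 2, 3, 3, 3, 4, 4, 4, 5, 5, 6]
step 2: w=[0.1909, 0.2916, 0.1032, 0.1032, 0.1032, 0.0426, 0.0426, 0.0426, 0.0375, 0.0375, 0.0049]  mean=-2.1373  Neff=6.1833  idx=[0, 0, 1, 1, 1, 2, 2, 3, 4, 6, 8]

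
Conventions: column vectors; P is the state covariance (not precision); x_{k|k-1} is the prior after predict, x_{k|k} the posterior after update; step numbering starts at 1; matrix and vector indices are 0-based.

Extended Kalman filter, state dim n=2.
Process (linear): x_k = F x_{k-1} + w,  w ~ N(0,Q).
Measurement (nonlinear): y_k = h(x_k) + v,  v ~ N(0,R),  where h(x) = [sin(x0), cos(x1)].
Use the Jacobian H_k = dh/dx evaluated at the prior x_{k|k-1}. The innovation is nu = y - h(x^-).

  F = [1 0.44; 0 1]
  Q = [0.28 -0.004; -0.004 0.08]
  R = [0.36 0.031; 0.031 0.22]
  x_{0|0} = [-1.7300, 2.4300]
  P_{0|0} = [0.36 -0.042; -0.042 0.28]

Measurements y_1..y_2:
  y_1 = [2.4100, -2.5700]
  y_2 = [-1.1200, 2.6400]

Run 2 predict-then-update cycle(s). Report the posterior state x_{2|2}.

x_post = [4.3281, 5.6829]

step 1: x^-=[-0.6608, 2.4300]  P^-=[0.6572 0.0772; 0.0772 0.3600]  H_jac=[0.7895 0.0000; 0.0000 -0.6530]  S=[0.7697 -0.0088; -0.0088 0.3735]  K=[0.6728 -0.1191; 0.0720 -0.6277]  nu=[3.0237, -1.8127]  x^+=[1.5896, 3.7856]  P^+=[0.3021 0.0082; 0.0082 0.2080]
step 2: x^-=[3.2552, 3.7856]  P^-=[0.6296 0.0957; 0.0957 0.2880]  H_jac=[-0.9936 0.0000; 0.0000 0.6004]  S=[0.9815 -0.0261; -0.0261 0.3238]  K=[-0.6340 0.1264; -0.0829 0.5274]  nu=[-1.0066, 3.4397]  x^+=[4.3281, 5.6829]  P^+=[0.2258 0.0136; 0.0136 0.1890]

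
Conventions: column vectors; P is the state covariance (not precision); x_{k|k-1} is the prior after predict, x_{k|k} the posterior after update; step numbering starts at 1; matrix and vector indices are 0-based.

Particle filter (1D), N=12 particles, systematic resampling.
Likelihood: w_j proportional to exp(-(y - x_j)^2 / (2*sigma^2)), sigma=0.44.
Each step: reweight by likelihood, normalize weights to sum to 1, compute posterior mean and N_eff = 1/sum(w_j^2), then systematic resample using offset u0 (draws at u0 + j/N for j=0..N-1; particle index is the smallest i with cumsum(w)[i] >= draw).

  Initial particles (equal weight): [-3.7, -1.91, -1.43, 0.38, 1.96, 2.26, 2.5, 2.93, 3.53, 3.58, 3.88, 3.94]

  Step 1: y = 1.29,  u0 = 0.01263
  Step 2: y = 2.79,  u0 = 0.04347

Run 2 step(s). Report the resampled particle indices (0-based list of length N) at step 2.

resampled_idx = [3, 4, 5, 6, 7, 8, 9, 10, 10, 11, 11, 11]

step 1: w=[0.0000, 0.0000, 0.0000, 0.2168, 0.5774, 0.1620, 0.0420, 0.0018, 0.0000, 0.0000, 0.0000, 0.0000]  mean=1.6904  Neff=2.4485  idx=[3, 3, 3, 4, 4, 4, 4, 4, 4, 4, 5, 5]
step 2: w=[0.0000, 0.0000, 0.0000, 0.0785, 0.0785, 0.0785, 0.0785, 0.0785, 0.0785, 0.0785, 0.2252, 0.2252]  mean=2.0951  Neff=6.9165  idx=[3, 4, 5, 6, 7, 8, 9, 10, 10, 11, 11, 11]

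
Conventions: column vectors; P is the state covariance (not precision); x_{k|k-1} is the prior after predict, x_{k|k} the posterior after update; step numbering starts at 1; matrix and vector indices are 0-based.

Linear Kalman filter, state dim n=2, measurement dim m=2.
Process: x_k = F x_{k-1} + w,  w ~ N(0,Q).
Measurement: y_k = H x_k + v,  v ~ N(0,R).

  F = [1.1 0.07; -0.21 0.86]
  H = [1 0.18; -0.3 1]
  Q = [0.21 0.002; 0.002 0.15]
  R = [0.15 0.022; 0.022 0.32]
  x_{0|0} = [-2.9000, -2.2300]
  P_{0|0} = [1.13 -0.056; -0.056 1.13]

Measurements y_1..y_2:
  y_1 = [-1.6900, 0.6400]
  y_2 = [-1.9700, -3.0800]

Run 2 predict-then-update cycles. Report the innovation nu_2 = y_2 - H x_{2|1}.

innov = [0.0838, -3.8666]

step 1: x^-=[-3.3461, -1.3088]  P^-=[1.5742 -0.2432; -0.2432 1.0558]  S=[1.6709 -0.4902; -0.4902 1.6634]  K=[0.8645 -0.1753; 0.1832 0.7326]  nu=[1.8917, 0.9450]  x^+=[-1.8764, -0.2701]  P^+=[0.1257 0.0006; 0.0006 0.2386]
step 2: x^-=[-2.0829, 0.1618]  P^-=[0.3634 -0.0121; -0.0121 0.3318]  S=[0.5198 -0.0387; -0.0387 0.6918]  K=[0.6847 -0.1367; 0.1283 0.4921]  nu=[0.0838, -3.8666]  x^+=[-1.4969, -1.7302]  P^+=[0.0995 0.0012; 0.0012 0.1606]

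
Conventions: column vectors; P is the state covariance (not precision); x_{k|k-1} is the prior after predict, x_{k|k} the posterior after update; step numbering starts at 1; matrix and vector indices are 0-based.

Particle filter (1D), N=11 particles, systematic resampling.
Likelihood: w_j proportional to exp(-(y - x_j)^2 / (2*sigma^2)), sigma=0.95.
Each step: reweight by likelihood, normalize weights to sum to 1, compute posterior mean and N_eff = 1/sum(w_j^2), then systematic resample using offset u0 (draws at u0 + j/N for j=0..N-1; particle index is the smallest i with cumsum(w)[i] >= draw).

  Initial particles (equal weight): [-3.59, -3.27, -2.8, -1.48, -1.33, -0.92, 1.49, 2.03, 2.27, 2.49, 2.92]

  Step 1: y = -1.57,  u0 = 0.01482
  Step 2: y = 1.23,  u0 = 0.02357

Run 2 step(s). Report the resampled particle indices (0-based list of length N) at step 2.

resampled_idx = [3, 4, 6, 7, 8, 9, 9, 9, 10, 10, 10]

step 1: w=[0.0298, 0.0576, 0.1235, 0.2844, 0.2767, 0.2260, 0.0016, 0.0002, 0.0001, 0.0000, 0.0000]  mean=-1.6350  Neff=4.3859  idx=[0, 2, 2, 3, 3, 3, 4, 4, 4, 5, 5]
step 2: w=[0.0000, 0.0004, 0.0004, 0.0599, 0.0599, 0.0599, 0.0928, 0.0928, 0.0928, 0.2705, 0.2705]  mean=-1.1364  Neff=5.4657  idx=[3, 4, 6, 7, 8, 9, 9, 9, 10, 10, 10]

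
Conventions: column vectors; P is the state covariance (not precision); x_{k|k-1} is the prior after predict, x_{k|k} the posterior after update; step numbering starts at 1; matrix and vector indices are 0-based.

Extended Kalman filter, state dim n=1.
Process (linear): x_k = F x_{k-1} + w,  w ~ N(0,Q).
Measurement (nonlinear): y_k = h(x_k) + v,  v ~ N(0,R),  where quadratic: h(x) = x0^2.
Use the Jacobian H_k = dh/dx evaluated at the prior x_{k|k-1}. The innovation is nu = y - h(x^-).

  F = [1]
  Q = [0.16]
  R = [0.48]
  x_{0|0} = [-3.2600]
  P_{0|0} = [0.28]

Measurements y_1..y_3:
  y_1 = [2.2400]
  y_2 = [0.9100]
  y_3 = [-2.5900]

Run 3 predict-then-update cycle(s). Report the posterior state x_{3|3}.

x_post = [-0.1406]

step 1: x^-=[-3.2600]  P^-=[0.4400]  H_jac=[-6.5200]  S=[19.1846]  K=[-0.1495]  nu=[-8.3876]  x^+=[-2.0057]  P^+=[0.0110]
step 2: x^-=[-2.0057]  P^-=[0.1710]  H_jac=[-4.0115]  S=[3.2319]  K=[-0.2123]  nu=[-3.1130]  x^+=[-1.3450]  P^+=[0.0254]
step 3: x^-=[-1.3450]  P^-=[0.1854]  H_jac=[-2.6900]  S=[1.8215]  K=[-0.2738]  nu=[-4.3990]  x^+=[-0.1406]  P^+=[0.0489]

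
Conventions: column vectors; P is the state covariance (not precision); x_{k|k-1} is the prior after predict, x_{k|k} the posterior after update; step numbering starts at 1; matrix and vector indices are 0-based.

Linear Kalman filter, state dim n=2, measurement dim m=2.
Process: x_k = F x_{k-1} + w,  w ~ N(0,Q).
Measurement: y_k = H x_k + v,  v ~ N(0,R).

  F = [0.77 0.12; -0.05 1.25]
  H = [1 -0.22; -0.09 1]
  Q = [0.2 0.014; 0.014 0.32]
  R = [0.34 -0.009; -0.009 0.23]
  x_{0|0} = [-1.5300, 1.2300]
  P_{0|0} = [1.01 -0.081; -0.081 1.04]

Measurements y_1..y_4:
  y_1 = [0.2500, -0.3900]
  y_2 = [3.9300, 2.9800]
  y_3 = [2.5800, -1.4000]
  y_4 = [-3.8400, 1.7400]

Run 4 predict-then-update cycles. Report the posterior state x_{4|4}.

step 1: x^-=[-1.0305, 1.6140]  P^-=[0.7988 0.0536; 0.0536 1.9577]  S=[1.2100 -0.4569; -0.4569 2.1845]  K=[0.7028 0.1386; 0.0282 0.8998]  nu=[1.6356, -2.0967]  x^+=[-0.1717, -0.2267]  P^+=[0.2482 0.0479; 0.0479 0.2110]
step 2: x^-=[-0.1594, -0.2748]  P^-=[0.3591 0.0819; 0.0819 0.6444]  S=[0.6942 -0.0995; -0.0995 0.8625]  K=[0.5079 0.1161; 0.0200 0.7408]  nu=[4.0290, 3.2404]  x^+=[2.2633, 2.2065]  P^+=[0.1801 0.0383; 0.0383 0.1737]
step 3: x^-=[2.0075, 2.6449]  P^-=[0.3164 0.0698; 0.0698 0.5870]  S=[0.6541 -0.0954; -0.0954 0.8070]  K=[0.4759 0.1075; 0.0145 0.7213]  nu=[1.1544, -3.8642]  x^+=[2.1415, -0.1257]  P^+=[0.1687 0.0356; 0.0356 0.1690]
step 4: x^-=[1.6339, -0.2642]  P^-=[0.3090 0.0669; 0.0669 0.5800]  S=[0.6476 -0.0962; -0.0962 0.8005]  K=[0.4701 0.1053; 0.0130 0.7186]  nu=[-5.5320, 2.1512]  x^+=[-0.7398, 1.2098]  P^+=[0.1666 0.0350; 0.0350 0.1683]

x_post = [-0.7398, 1.2098]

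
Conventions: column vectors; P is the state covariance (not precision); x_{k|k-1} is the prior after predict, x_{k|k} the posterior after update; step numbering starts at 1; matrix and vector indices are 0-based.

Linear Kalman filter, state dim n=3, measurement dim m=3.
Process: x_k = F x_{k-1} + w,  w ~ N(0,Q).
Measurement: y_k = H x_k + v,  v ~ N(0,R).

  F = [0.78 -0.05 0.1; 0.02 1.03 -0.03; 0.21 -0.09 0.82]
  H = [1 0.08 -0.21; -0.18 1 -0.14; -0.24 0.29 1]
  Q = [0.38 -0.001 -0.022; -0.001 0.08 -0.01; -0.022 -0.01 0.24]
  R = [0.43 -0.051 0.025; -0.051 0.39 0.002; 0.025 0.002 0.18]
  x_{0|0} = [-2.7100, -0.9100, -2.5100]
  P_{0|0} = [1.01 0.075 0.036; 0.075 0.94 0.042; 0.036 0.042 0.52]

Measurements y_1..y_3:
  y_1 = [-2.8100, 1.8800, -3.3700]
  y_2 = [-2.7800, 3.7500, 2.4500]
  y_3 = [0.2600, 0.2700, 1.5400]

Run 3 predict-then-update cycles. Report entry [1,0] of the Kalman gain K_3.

K[1,0] = 0.0826

step 1: x^-=[-2.3193, -0.9162, -2.5454]  P^-=[1.0014 0.0286 0.2059; 0.0286 1.0786 -0.0537; 0.2059 -0.0537 0.6452]  S=[1.3866 -0.1070 -0.1028; -0.1070 1.5288 0.1777; -0.1028 0.1777 0.8396]  K=[0.6918 -0.0778 0.0701; 0.1576 0.6981 0.1720; 0.0875 -0.1988 0.7438]  nu=[-0.9519, 2.0224, -1.1155]  x^+=[-3.2133, 0.1538, -3.8604]  P^+=[0.3247 0.0077 0.1054; 0.0077 0.2607 -0.0375; 0.1054 -0.0375 0.1718]
step 2: x^-=[-2.9001, 0.2099, -3.8542]  P^-=[0.5962 -0.0098 0.1174; -0.0098 0.3594 -0.0660; 0.1174 -0.0660 0.4135]  S=[0.9980 -0.1245 -0.0772; -0.1245 0.8048 -0.0036; -0.0772 -0.0036 0.5648]  K=[0.5640 -0.0786 0.0260; 0.0990 0.4760 0.0883; 0.0549 -0.1688 0.6548]  nu=[-0.7060, 2.4785, 5.5473]  x^+=[-3.3488, 1.8097, -0.6791]  P^+=[0.2645 -0.0003 0.0822; -0.0003 0.1763 -0.0318; 0.0822 -0.0318 0.1479]
step 3: x^-=[-2.7704, 1.8174, -1.4230]  P^-=[0.5560 -0.0117 0.0901; -0.0117 0.2691 -0.0551; 0.0901 -0.0551 0.3855]  S=[0.9668 -0.1268 -0.0927; -0.1268 0.7088 -0.0125; -0.0927 -0.0125 0.5466]  K=[0.5448 -0.0780 0.0052; 0.0826 0.4095 0.0705; 0.0457 -0.1572 0.6407]  nu=[2.5862, -2.2453, 1.7710]  x^+=[-1.1773, 1.2365, 0.1830]  P^+=[0.2545 -0.0017 0.0760; -0.0017 0.1513 -0.0287; 0.0760 -0.0287 0.1427]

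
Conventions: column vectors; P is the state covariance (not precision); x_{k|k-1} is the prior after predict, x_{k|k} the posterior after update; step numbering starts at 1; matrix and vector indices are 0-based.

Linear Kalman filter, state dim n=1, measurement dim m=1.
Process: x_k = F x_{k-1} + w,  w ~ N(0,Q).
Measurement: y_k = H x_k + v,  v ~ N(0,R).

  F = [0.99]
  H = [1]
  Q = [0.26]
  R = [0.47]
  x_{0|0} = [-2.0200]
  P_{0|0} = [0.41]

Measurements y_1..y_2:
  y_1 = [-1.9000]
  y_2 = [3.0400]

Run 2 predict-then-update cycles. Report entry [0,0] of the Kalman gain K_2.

K[0,0] = 0.5297

step 1: x^-=[-1.9998]  P^-=[0.6618]  S=[1.1318]  K=[0.5847]  nu=[0.0998]  x^+=[-1.9414]  P^+=[0.2748]
step 2: x^-=[-1.9220]  P^-=[0.5294]  S=[0.9994]  K=[0.5297]  nu=[4.9620]  x^+=[0.7064]  P^+=[0.2490]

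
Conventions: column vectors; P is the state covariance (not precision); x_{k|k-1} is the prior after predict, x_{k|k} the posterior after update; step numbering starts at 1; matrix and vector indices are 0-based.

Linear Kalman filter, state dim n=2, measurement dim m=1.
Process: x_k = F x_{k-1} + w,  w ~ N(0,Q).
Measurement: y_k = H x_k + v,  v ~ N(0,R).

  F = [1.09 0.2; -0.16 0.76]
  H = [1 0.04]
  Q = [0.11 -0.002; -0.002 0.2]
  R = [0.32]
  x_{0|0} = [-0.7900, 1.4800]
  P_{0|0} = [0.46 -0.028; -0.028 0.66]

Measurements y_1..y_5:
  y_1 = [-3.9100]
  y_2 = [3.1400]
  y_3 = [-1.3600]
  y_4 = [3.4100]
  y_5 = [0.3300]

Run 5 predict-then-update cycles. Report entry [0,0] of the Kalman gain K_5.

step 1: x^-=[-0.5651, 1.2512]  P^-=[0.6707 -0.0042; -0.0042 0.5998]  S=[0.9913]  K=[0.6764; 0.0200]  nu=[-3.3949]  x^+=[-2.8615, 1.1834]  P^+=[0.2172 -0.0176; -0.0176 0.5994]
step 2: x^-=[-2.8823, 1.3572]  P^-=[0.3843 0.0372; 0.0372 0.5561]  S=[0.7082]  K=[0.5448; 0.0840]  nu=[5.9680]  x^+=[0.3689, 1.8584]  P^+=[0.1741 0.0048; 0.0048 0.5511]
step 3: x^-=[0.7738, 1.3534]  P^-=[0.3410 0.0552; 0.0552 0.5216]  S=[0.6663]  K=[0.5152; 0.1142]  nu=[-2.1879]  x^+=[-0.3533, 1.1035]  P^+=[0.1642 0.0160; 0.0160 0.5129]
step 4: x^-=[-0.1644, 0.8952]  P^-=[0.3326 0.0601; 0.0601 0.4965]  S=[0.6582]  K=[0.5090; 0.1215]  nu=[3.5386]  x^+=[1.6366, 1.3250]  P^+=[0.1621 0.0194; 0.0194 0.4868]
step 5: x^-=[2.0489, 0.7452]  P^-=[0.3305 0.0592; 0.0592 0.4806]  S=[0.6560]  K=[0.5074; 0.1195]  nu=[-1.7487]  x^+=[1.1616, 0.5362]  P^+=[0.1616 0.0194; 0.0194 0.4713]

K[0,0] = 0.5074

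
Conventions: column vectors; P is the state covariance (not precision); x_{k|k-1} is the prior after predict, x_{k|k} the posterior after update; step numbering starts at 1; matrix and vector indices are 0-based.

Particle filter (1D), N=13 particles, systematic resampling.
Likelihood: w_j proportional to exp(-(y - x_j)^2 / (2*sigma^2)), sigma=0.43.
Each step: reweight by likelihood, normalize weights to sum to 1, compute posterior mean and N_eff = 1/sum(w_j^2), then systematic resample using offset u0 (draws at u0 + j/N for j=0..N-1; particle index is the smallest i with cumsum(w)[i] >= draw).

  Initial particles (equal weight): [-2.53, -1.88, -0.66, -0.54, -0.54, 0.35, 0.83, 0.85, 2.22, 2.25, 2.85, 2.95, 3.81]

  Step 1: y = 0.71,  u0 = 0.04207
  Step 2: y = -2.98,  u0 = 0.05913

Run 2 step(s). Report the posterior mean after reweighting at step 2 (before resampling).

step 1: w=[0.0000, 0.0000, 0.0024, 0.0055, 0.0055, 0.2654, 0.3624, 0.3574, 0.0008, 0.0006, 0.0000, 0.0000, 0.0000]  mean=0.6931  Neff=3.0342  idx=[5, 5, 5, 5, 6, 6, 6, 6, 7, 7, 7, 7, 7]
step 2: w=[0.2500, 0.2500, 0.2500, 0.2500, 0.0000, 0.0000, 0.0000, 0.0000, 0.0000, 0.0000, 0.0000, 0.0000, 0.0000]  mean=0.3501  Neff=4.0014  idx=[0, 0, 0, 1, 1, 1, 2, 2, 2, 3, 3, 3, 3]

post_mean = 0.3501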